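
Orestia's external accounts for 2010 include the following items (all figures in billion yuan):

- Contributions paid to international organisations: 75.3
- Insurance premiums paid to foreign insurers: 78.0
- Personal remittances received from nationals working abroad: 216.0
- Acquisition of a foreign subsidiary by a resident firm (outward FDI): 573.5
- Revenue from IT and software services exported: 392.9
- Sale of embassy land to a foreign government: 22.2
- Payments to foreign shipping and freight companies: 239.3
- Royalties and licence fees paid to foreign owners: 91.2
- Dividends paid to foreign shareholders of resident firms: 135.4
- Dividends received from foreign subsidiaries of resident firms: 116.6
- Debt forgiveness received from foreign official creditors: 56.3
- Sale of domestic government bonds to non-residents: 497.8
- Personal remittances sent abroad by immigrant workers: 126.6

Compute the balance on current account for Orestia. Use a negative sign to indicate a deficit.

-20.3

Services: 392.9 - 91.2 - 239.3 - 78.0 = -15.6
Primary income: -135.4 + 116.6 = -18.8
Secondary income: -126.6 - 75.3 + 216.0 = 14.1
Current account = (-15.6) + (-18.8) + 14.1 = -20.3
(Excluded from the current account — financial account: acquisition of a foreign subsidiary by a resident firm (outward FDI) 573.5, sale of domestic government bonds to non-residents 497.8; capital account: sale of embassy land to a foreign government 22.2, debt forgiveness received from foreign official creditors 56.3.)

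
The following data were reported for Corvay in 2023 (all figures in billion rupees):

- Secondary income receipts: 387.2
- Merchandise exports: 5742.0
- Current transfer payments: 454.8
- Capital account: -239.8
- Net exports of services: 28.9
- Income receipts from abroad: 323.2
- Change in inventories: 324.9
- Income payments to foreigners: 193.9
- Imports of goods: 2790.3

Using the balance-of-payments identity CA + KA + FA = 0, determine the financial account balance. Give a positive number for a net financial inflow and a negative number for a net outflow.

Goods balance = 5742.0 - 2790.3 = 2951.7
Services balance = 28.9
Trade balance (goods + services) = 2951.7 + 28.9 = 2980.6
Net primary income = 323.2 - 193.9 = 129.3
Net secondary income = 387.2 - 454.8 = -67.6
Current account = 2980.6 + 129.3 + (-67.6) = 3042.3
Financial account = -(3042.3 + (-239.8)) = -2802.5

-2802.5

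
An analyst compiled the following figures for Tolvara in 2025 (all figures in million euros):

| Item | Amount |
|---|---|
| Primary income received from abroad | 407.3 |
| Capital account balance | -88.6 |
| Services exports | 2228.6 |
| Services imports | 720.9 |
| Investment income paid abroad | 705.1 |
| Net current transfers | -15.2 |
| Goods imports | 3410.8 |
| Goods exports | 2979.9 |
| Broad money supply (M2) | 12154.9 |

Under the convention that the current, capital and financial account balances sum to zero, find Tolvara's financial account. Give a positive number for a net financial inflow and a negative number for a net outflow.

-675.2

Goods balance = 2979.9 - 3410.8 = -430.9
Services balance = 2228.6 - 720.9 = 1507.7
Trade balance (goods + services) = -430.9 + 1507.7 = 1076.8
Net primary income = 407.3 - 705.1 = -297.8
Net secondary income = -15.2
Current account = 1076.8 + (-297.8) + (-15.2) = 763.8
Financial account = -(763.8 + (-88.6)) = -675.2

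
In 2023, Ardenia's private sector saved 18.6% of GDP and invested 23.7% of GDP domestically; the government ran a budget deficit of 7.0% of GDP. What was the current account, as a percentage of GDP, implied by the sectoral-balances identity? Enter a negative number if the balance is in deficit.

By the sectoral-balances identity, CA = (S_private - I) + (T - G).
Private balance = 18.6 - 23.7 = -5.1
Government balance (T - G) = -7.0
CA = -5.1 + (-7.0) = -12.1

-12.1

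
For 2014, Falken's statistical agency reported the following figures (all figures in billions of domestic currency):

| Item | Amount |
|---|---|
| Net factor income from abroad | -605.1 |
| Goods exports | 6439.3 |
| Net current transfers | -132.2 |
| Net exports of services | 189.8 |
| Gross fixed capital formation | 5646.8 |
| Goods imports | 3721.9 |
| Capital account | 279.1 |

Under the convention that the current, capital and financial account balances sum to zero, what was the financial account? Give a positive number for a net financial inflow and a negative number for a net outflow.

Goods balance = 6439.3 - 3721.9 = 2717.4
Services balance = 189.8
Trade balance (goods + services) = 2717.4 + 189.8 = 2907.2
Net primary income = -605.1
Net secondary income = -132.2
Current account = 2907.2 + (-605.1) + (-132.2) = 2169.9
Financial account = -(2169.9 + 279.1) = -2449.0

-2449.0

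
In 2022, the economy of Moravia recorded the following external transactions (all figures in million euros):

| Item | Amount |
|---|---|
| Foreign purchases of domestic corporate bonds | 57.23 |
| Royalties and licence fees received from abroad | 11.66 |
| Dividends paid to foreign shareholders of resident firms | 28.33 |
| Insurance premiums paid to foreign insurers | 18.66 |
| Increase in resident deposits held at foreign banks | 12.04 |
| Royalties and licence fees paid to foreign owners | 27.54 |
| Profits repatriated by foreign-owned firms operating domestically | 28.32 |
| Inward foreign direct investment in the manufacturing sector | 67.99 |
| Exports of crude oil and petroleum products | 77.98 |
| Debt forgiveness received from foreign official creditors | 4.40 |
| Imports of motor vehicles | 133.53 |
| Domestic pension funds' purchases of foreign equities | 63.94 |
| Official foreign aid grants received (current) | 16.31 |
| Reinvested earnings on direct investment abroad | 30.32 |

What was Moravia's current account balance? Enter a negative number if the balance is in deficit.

Goods: 77.98 - 133.53 = -55.55
Services: 11.66 - 27.54 - 18.66 = -34.54
Primary income: -28.32 + 30.32 - 28.33 = -26.33
Secondary income: 16.31
Current account = (-55.55) + (-34.54) + (-26.33) + 16.31 = -100.11
(Excluded from the current account — financial account: foreign purchases of domestic corporate bonds 57.23, increase in resident deposits held at foreign banks 12.04, inward foreign direct investment in the manufacturing sector 67.99, domestic pension funds' purchases of foreign equities 63.94; capital account: debt forgiveness received from foreign official creditors 4.40.)

-100.11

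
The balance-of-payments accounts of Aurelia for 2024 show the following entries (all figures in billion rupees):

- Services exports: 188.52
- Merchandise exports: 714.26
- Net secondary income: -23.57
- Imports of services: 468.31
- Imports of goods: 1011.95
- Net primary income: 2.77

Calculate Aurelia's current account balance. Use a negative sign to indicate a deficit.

Goods balance = 714.26 - 1011.95 = -297.69
Services balance = 188.52 - 468.31 = -279.79
Trade balance (goods + services) = -297.69 + (-279.79) = -577.48
Net primary income = 2.77
Net secondary income = -23.57
Current account = -577.48 + 2.77 + (-23.57) = -598.28

-598.28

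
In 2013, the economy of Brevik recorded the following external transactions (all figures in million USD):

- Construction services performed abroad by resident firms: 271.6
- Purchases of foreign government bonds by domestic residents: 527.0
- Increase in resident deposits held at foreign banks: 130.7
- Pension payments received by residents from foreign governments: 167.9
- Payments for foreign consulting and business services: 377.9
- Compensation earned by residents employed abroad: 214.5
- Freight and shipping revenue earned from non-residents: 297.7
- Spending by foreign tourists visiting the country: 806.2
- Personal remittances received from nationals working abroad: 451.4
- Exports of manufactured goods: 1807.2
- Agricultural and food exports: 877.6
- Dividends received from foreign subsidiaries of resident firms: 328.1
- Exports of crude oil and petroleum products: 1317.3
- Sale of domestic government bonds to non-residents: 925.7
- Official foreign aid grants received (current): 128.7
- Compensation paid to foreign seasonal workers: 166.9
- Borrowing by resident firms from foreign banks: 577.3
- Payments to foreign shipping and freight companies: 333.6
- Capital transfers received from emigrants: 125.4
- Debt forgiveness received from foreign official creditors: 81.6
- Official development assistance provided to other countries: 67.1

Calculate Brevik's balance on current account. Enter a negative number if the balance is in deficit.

Goods: 877.6 + 1807.2 + 1317.3 = 4002.1
Services: -377.9 + 297.7 + 806.2 + 271.6 - 333.6 = 664.0
Primary income: 328.1 + 214.5 - 166.9 = 375.7
Secondary income: -67.1 + 128.7 + 167.9 + 451.4 = 680.9
Current account = 4002.1 + 664.0 + 375.7 + 680.9 = 5722.7
(Excluded from the current account — financial account: purchases of foreign government bonds by domestic residents 527.0, increase in resident deposits held at foreign banks 130.7, sale of domestic government bonds to non-residents 925.7, borrowing by resident firms from foreign banks 577.3; capital account: capital transfers received from emigrants 125.4, debt forgiveness received from foreign official creditors 81.6.)

5722.7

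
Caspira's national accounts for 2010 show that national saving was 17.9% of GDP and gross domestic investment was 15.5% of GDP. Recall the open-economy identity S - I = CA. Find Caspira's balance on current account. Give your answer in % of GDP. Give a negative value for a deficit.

2.4

S - I = CA (net lending to the rest of the world).
CA = S - I = 17.9 - 15.5 = 2.4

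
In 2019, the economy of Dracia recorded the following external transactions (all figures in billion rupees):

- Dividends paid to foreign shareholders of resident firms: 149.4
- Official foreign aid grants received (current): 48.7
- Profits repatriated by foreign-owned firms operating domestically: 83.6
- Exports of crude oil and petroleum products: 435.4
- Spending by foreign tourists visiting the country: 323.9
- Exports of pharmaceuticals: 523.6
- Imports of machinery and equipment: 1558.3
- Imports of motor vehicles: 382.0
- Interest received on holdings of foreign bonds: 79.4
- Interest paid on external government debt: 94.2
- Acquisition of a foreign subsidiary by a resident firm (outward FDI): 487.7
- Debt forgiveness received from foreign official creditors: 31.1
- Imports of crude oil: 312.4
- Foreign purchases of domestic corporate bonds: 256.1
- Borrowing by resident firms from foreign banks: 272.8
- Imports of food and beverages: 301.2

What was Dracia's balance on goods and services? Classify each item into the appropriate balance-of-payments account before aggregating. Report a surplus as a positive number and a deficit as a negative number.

Goods: -312.4 + 435.4 - 382.0 - 301.2 + 523.6 - 1558.3 = -1594.9
Services: 323.9
Trade balance = -1594.9 + 323.9 = -1271.0
(Excluded from the trade balance — primary income: dividends paid to foreign shareholders of resident firms 149.4, profits repatriated by foreign-owned firms operating domestically 83.6, interest received on holdings of foreign bonds 79.4, interest paid on external government debt 94.2; secondary income: official foreign aid grants received (current) 48.7; financial account: acquisition of a foreign subsidiary by a resident firm (outward FDI) 487.7, foreign purchases of domestic corporate bonds 256.1, borrowing by resident firms from foreign banks 272.8; capital account: debt forgiveness received from foreign official creditors 31.1.)

-1271.0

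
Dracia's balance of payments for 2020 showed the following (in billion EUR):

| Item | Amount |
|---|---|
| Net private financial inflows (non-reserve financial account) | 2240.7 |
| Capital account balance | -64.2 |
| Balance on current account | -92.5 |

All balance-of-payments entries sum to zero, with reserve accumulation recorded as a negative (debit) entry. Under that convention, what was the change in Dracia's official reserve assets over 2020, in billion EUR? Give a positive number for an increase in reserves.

2084.0

Official reserve transactions balance = -((-92.5) + (-64.2) + 2240.7) = -2084.0
An accumulation of reserves is recorded as a debit (negative entry), so the change in the stock of reserves is the negative of that balance.
Change in official reserves = -(-2084.0) = 2084.0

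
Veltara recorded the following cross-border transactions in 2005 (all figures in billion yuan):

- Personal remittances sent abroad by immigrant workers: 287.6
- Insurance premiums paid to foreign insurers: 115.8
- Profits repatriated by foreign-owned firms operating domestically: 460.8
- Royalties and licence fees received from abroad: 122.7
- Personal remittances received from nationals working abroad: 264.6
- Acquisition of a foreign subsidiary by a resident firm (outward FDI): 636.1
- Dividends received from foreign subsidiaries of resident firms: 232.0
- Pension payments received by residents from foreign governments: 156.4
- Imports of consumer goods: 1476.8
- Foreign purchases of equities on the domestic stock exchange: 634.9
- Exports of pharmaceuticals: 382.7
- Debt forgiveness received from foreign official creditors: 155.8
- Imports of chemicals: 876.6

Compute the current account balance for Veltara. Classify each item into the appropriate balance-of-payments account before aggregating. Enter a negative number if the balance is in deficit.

-2059.2

Goods: -876.6 - 1476.8 + 382.7 = -1970.7
Services: -115.8 + 122.7 = 6.9
Primary income: -460.8 + 232.0 = -228.8
Secondary income: -287.6 + 156.4 + 264.6 = 133.4
Current account = (-1970.7) + 6.9 + (-228.8) + 133.4 = -2059.2
(Excluded from the current account — financial account: acquisition of a foreign subsidiary by a resident firm (outward FDI) 636.1, foreign purchases of equities on the domestic stock exchange 634.9; capital account: debt forgiveness received from foreign official creditors 155.8.)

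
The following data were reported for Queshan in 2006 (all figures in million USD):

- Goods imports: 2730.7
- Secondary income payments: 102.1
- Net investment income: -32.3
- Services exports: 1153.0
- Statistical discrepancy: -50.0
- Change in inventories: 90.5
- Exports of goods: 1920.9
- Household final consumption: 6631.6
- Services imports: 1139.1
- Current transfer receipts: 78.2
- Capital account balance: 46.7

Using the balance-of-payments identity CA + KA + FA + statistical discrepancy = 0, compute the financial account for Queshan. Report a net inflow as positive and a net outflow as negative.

855.4

Goods balance = 1920.9 - 2730.7 = -809.8
Services balance = 1153.0 - 1139.1 = 13.9
Trade balance (goods + services) = -809.8 + 13.9 = -795.9
Net primary income = -32.3
Net secondary income = 78.2 - 102.1 = -23.9
Current account = -795.9 + (-32.3) + (-23.9) = -852.1
Financial account = -(-852.1 + 46.7 + (-50.0)) = 855.4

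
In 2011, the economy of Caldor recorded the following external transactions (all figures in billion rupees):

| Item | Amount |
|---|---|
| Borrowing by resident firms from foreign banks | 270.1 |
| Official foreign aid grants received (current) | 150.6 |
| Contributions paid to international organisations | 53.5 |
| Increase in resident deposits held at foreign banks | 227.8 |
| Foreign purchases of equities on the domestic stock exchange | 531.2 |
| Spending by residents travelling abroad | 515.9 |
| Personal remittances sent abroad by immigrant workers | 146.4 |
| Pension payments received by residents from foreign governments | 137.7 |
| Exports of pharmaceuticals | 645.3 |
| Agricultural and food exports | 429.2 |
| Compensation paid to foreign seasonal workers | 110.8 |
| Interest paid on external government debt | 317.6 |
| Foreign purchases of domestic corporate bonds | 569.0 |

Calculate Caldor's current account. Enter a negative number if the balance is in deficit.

218.6

Goods: 645.3 + 429.2 = 1074.5
Services: -515.9
Primary income: -110.8 - 317.6 = -428.4
Secondary income: -53.5 + 137.7 - 146.4 + 150.6 = 88.4
Current account = 1074.5 + (-515.9) + (-428.4) + 88.4 = 218.6
(Excluded from the current account — financial account: borrowing by resident firms from foreign banks 270.1, increase in resident deposits held at foreign banks 227.8, foreign purchases of equities on the domestic stock exchange 531.2, foreign purchases of domestic corporate bonds 569.0.)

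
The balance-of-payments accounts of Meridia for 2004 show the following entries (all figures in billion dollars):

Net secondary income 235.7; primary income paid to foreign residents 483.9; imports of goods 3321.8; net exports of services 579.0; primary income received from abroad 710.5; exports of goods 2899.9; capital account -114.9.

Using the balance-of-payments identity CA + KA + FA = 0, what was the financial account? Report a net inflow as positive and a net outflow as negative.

Goods balance = 2899.9 - 3321.8 = -421.9
Services balance = 579.0
Trade balance (goods + services) = -421.9 + 579.0 = 157.1
Net primary income = 710.5 - 483.9 = 226.6
Net secondary income = 235.7
Current account = 157.1 + 226.6 + 235.7 = 619.4
Financial account = -(619.4 + (-114.9)) = -504.5

-504.5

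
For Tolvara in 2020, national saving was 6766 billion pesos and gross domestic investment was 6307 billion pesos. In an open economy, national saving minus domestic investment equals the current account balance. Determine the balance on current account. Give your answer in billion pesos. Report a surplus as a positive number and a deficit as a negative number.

459

S - I = CA (net lending to the rest of the world).
CA = S - I = 6766 - 6307 = 459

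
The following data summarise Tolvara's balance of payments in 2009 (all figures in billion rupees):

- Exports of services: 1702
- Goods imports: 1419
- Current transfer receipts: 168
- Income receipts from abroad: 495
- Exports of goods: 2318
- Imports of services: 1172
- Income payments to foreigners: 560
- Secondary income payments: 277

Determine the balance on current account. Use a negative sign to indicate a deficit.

Goods balance = 2318 - 1419 = 899
Services balance = 1702 - 1172 = 530
Trade balance (goods + services) = 899 + 530 = 1429
Net primary income = 495 - 560 = -65
Net secondary income = 168 - 277 = -109
Current account = 1429 + (-65) + (-109) = 1255

1255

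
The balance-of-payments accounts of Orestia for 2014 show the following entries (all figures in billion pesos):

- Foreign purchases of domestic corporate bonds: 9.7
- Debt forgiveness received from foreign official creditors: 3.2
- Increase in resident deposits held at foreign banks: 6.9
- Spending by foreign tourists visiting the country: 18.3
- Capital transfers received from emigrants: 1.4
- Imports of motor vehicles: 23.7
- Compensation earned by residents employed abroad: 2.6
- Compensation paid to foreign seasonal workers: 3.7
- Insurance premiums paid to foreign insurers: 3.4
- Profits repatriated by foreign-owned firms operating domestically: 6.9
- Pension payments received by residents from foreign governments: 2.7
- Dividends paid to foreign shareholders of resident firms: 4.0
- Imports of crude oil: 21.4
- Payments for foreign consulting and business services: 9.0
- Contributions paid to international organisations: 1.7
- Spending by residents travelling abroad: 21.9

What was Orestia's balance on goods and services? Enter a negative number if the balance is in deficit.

Goods: -21.4 - 23.7 = -45.1
Services: -9.0 - 3.4 - 21.9 + 18.3 = -16.0
Trade balance = -45.1 + (-16.0) = -61.1
(Excluded from the trade balance — financial account: foreign purchases of domestic corporate bonds 9.7, increase in resident deposits held at foreign banks 6.9; capital account: debt forgiveness received from foreign official creditors 3.2, capital transfers received from emigrants 1.4; primary income: compensation earned by residents employed abroad 2.6, compensation paid to foreign seasonal workers 3.7, profits repatriated by foreign-owned firms operating domestically 6.9, dividends paid to foreign shareholders of resident firms 4.0; secondary income: pension payments received by residents from foreign governments 2.7, contributions paid to international organisations 1.7.)

-61.1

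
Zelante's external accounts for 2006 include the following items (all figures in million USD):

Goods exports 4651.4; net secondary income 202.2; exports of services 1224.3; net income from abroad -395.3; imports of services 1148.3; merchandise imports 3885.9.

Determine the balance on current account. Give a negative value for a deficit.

Goods balance = 4651.4 - 3885.9 = 765.5
Services balance = 1224.3 - 1148.3 = 76.0
Trade balance (goods + services) = 765.5 + 76.0 = 841.5
Net primary income = -395.3
Net secondary income = 202.2
Current account = 841.5 + (-395.3) + 202.2 = 648.4

648.4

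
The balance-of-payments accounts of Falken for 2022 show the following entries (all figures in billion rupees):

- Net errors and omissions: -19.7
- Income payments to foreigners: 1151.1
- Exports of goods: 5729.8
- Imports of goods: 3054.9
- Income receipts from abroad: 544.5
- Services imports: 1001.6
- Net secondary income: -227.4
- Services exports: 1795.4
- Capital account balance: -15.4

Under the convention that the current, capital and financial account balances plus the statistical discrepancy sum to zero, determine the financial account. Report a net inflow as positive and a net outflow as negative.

Goods balance = 5729.8 - 3054.9 = 2674.9
Services balance = 1795.4 - 1001.6 = 793.8
Trade balance (goods + services) = 2674.9 + 793.8 = 3468.7
Net primary income = 544.5 - 1151.1 = -606.6
Net secondary income = -227.4
Current account = 3468.7 + (-606.6) + (-227.4) = 2634.7
Financial account = -(2634.7 + (-15.4) + (-19.7)) = -2599.6

-2599.6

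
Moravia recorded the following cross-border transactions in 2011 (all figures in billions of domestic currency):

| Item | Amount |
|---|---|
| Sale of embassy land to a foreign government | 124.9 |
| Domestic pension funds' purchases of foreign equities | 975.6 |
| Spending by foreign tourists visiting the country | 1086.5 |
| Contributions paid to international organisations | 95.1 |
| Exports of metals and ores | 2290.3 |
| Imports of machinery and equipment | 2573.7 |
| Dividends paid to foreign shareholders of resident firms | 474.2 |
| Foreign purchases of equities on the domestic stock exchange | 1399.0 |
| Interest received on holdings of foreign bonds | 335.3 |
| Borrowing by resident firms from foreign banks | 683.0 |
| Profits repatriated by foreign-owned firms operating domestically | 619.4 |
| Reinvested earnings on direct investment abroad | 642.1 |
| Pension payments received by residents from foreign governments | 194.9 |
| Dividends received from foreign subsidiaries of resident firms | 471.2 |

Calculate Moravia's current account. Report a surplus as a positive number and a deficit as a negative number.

Goods: -2573.7 + 2290.3 = -283.4
Services: 1086.5
Primary income: 471.2 + 335.3 - 619.4 + 642.1 - 474.2 = 355.0
Secondary income: 194.9 - 95.1 = 99.8
Current account = (-283.4) + 1086.5 + 355.0 + 99.8 = 1257.9
(Excluded from the current account — capital account: sale of embassy land to a foreign government 124.9; financial account: domestic pension funds' purchases of foreign equities 975.6, foreign purchases of equities on the domestic stock exchange 1399.0, borrowing by resident firms from foreign banks 683.0.)

1257.9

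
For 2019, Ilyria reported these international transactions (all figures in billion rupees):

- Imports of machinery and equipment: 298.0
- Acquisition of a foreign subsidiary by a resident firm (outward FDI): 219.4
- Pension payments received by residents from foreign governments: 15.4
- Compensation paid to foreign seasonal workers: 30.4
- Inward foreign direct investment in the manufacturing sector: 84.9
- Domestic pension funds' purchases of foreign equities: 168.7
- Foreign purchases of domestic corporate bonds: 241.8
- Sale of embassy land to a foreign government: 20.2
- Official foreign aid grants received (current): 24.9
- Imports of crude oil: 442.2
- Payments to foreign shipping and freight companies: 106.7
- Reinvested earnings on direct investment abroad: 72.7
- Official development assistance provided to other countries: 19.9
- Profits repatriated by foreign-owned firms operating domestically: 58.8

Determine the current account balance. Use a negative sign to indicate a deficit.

-843.0

Goods: -442.2 - 298.0 = -740.2
Services: -106.7
Primary income: -58.8 + 72.7 - 30.4 = -16.5
Secondary income: 24.9 - 19.9 + 15.4 = 20.4
Current account = (-740.2) + (-106.7) + (-16.5) + 20.4 = -843.0
(Excluded from the current account — financial account: acquisition of a foreign subsidiary by a resident firm (outward FDI) 219.4, inward foreign direct investment in the manufacturing sector 84.9, domestic pension funds' purchases of foreign equities 168.7, foreign purchases of domestic corporate bonds 241.8; capital account: sale of embassy land to a foreign government 20.2.)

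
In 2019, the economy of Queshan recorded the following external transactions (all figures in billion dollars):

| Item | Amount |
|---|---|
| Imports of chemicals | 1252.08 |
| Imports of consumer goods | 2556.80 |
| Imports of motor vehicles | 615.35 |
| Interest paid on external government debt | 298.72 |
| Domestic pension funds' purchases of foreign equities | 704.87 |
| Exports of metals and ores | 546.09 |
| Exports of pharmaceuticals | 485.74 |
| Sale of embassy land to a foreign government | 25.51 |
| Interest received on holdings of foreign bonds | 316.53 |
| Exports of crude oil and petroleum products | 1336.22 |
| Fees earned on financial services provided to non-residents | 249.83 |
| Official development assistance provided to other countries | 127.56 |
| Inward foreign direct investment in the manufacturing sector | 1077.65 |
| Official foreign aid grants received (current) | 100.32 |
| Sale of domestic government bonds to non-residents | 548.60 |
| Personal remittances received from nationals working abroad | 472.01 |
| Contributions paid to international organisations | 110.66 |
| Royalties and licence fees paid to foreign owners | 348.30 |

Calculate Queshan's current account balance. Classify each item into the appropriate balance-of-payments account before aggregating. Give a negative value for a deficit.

Goods: 1336.22 - 2556.80 + 485.74 + 546.09 - 615.35 - 1252.08 = -2056.18
Services: 249.83 - 348.30 = -98.47
Primary income: 316.53 - 298.72 = 17.81
Secondary income: 472.01 - 110.66 + 100.32 - 127.56 = 334.11
Current account = (-2056.18) + (-98.47) + 17.81 + 334.11 = -1802.73
(Excluded from the current account — financial account: domestic pension funds' purchases of foreign equities 704.87, inward foreign direct investment in the manufacturing sector 1077.65, sale of domestic government bonds to non-residents 548.60; capital account: sale of embassy land to a foreign government 25.51.)

-1802.73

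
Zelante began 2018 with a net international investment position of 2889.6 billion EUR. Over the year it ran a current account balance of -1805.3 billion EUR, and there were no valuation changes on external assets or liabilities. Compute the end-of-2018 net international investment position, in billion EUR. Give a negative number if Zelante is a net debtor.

With no valuation effects, change in NIIP = current account = -1805.3
End-of-year NIIP = 2889.6 + (-1805.3) = 1084.3

1084.3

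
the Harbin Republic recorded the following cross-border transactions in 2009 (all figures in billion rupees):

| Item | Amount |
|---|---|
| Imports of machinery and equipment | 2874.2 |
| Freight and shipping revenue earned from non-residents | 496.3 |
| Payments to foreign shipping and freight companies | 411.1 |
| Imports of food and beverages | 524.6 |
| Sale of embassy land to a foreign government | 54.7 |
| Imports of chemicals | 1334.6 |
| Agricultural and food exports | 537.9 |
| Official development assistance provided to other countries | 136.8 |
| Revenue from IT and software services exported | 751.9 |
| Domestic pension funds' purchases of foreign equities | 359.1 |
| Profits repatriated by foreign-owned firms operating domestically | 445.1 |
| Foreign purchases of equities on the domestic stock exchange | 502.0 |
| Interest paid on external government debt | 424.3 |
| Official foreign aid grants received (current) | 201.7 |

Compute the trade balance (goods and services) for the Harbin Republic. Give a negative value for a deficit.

-3358.4

Goods: -1334.6 - 524.6 + 537.9 - 2874.2 = -4195.5
Services: -411.1 + 751.9 + 496.3 = 837.1
Trade balance = -4195.5 + 837.1 = -3358.4
(Excluded from the trade balance — capital account: sale of embassy land to a foreign government 54.7; secondary income: official development assistance provided to other countries 136.8, official foreign aid grants received (current) 201.7; financial account: domestic pension funds' purchases of foreign equities 359.1, foreign purchases of equities on the domestic stock exchange 502.0; primary income: profits repatriated by foreign-owned firms operating domestically 445.1, interest paid on external government debt 424.3.)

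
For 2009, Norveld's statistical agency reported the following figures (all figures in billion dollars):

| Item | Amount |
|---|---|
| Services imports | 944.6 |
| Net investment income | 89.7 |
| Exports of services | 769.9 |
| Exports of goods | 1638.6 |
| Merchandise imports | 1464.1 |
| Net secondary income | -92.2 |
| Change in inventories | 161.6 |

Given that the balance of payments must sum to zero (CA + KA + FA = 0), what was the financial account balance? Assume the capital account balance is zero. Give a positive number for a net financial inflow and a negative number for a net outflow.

Goods balance = 1638.6 - 1464.1 = 174.5
Services balance = 769.9 - 944.6 = -174.7
Trade balance (goods + services) = 174.5 + (-174.7) = -0.2
Net primary income = 89.7
Net secondary income = -92.2
Current account = -0.2 + 89.7 + (-92.2) = -2.7
Financial account = -(-2.7) = 2.7

2.7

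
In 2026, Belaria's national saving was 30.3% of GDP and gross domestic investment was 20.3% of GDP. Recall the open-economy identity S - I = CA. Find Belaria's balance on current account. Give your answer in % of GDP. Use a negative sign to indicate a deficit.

CA = S - I = 30.3 - 20.3 = 10.0

10.0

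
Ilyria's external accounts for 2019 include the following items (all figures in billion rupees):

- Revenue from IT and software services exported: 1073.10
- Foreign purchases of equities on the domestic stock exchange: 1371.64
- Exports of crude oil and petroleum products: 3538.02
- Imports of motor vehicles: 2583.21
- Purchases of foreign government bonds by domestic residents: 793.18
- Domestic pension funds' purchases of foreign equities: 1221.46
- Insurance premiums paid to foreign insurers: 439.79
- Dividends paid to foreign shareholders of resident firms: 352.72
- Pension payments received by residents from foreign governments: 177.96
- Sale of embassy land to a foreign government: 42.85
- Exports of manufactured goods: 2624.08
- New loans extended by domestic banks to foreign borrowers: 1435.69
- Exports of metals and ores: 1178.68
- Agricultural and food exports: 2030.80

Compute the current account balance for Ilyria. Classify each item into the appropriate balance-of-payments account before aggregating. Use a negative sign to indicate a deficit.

Goods: -2583.21 + 3538.02 + 1178.68 + 2624.08 + 2030.80 = 6788.37
Services: 1073.10 - 439.79 = 633.31
Primary income: -352.72
Secondary income: 177.96
Current account = 6788.37 + 633.31 + (-352.72) + 177.96 = 7246.92
(Excluded from the current account — financial account: foreign purchases of equities on the domestic stock exchange 1371.64, purchases of foreign government bonds by domestic residents 793.18, domestic pension funds' purchases of foreign equities 1221.46, new loans extended by domestic banks to foreign borrowers 1435.69; capital account: sale of embassy land to a foreign government 42.85.)

7246.92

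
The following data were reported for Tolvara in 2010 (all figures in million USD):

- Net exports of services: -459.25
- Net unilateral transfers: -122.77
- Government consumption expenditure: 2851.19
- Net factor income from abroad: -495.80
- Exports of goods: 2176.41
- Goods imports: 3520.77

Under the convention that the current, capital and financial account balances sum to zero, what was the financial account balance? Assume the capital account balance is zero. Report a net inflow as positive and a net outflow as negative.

Goods balance = 2176.41 - 3520.77 = -1344.36
Services balance = -459.25
Trade balance (goods + services) = -1344.36 + (-459.25) = -1803.61
Net primary income = -495.80
Net secondary income = -122.77
Current account = -1803.61 + (-495.80) + (-122.77) = -2422.18
Financial account = -(-2422.18) = 2422.18

2422.18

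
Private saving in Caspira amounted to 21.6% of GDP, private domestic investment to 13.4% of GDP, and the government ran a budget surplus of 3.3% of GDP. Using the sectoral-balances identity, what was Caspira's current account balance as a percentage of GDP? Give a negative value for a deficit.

11.5

By the sectoral-balances identity, CA = (S_private - I) + (T - G).
Private balance = 21.6 - 13.4 = 8.2
Government balance (T - G) = 3.3
CA = 8.2 + 3.3 = 11.5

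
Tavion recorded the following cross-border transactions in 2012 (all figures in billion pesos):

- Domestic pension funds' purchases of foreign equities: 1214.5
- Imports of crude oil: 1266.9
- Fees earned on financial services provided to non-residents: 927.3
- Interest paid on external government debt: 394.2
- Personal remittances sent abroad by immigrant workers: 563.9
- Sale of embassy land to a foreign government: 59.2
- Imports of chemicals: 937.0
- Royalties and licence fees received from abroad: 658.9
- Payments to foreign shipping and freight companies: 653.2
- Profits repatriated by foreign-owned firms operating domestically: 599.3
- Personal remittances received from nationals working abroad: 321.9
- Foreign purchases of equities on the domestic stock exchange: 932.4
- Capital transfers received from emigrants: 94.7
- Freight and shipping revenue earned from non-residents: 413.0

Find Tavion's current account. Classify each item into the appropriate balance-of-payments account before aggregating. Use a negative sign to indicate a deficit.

Goods: -1266.9 - 937.0 = -2203.9
Services: 927.3 - 653.2 + 413.0 + 658.9 = 1346.0
Primary income: -599.3 - 394.2 = -993.5
Secondary income: 321.9 - 563.9 = -242.0
Current account = (-2203.9) + 1346.0 + (-993.5) + (-242.0) = -2093.4
(Excluded from the current account — financial account: domestic pension funds' purchases of foreign equities 1214.5, foreign purchases of equities on the domestic stock exchange 932.4; capital account: sale of embassy land to a foreign government 59.2, capital transfers received from emigrants 94.7.)

-2093.4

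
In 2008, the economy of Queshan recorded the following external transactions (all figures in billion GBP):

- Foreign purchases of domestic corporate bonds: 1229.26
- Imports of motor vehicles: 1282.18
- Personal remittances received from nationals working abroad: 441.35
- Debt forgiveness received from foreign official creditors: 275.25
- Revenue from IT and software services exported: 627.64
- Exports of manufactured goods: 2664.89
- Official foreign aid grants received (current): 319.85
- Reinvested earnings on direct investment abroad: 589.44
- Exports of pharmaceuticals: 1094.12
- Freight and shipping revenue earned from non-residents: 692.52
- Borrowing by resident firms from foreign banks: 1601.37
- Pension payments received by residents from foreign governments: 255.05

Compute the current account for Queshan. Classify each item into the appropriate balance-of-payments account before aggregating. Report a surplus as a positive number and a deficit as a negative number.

5402.68

Goods: 2664.89 - 1282.18 + 1094.12 = 2476.83
Services: 692.52 + 627.64 = 1320.16
Primary income: 589.44
Secondary income: 255.05 + 319.85 + 441.35 = 1016.25
Current account = 2476.83 + 1320.16 + 589.44 + 1016.25 = 5402.68
(Excluded from the current account — financial account: foreign purchases of domestic corporate bonds 1229.26, borrowing by resident firms from foreign banks 1601.37; capital account: debt forgiveness received from foreign official creditors 275.25.)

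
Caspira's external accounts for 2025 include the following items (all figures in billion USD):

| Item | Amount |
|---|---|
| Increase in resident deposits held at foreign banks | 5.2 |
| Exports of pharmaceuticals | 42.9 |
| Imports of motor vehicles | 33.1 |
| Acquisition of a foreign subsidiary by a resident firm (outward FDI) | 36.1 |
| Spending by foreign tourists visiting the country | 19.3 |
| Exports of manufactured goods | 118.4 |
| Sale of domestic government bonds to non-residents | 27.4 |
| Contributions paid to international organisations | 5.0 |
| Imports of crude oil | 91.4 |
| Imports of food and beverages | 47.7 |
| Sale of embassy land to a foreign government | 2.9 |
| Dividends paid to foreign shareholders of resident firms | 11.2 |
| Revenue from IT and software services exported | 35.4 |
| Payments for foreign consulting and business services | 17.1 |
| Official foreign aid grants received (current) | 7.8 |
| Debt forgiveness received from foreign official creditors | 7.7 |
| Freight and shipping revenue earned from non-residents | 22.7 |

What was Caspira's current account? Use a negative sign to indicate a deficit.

41.0

Goods: -33.1 + 42.9 - 91.4 - 47.7 + 118.4 = -10.9
Services: 35.4 + 19.3 - 17.1 + 22.7 = 60.3
Primary income: -11.2
Secondary income: 7.8 - 5.0 = 2.8
Current account = (-10.9) + 60.3 + (-11.2) + 2.8 = 41.0
(Excluded from the current account — financial account: increase in resident deposits held at foreign banks 5.2, acquisition of a foreign subsidiary by a resident firm (outward FDI) 36.1, sale of domestic government bonds to non-residents 27.4; capital account: sale of embassy land to a foreign government 2.9, debt forgiveness received from foreign official creditors 7.7.)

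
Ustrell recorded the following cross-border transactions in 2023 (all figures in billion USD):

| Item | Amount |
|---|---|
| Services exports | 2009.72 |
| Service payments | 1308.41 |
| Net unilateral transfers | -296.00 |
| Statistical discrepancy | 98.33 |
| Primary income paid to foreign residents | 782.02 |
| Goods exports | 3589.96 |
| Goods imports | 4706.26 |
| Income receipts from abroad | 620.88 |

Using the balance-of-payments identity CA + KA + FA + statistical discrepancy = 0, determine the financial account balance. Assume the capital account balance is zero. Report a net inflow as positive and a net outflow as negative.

Goods balance = 3589.96 - 4706.26 = -1116.30
Services balance = 2009.72 - 1308.41 = 701.31
Trade balance (goods + services) = -1116.30 + 701.31 = -414.99
Net primary income = 620.88 - 782.02 = -161.14
Net secondary income = -296.00
Current account = -414.99 + (-161.14) + (-296.00) = -872.13
Financial account = -(-872.13 + 98.33) = 773.80

773.80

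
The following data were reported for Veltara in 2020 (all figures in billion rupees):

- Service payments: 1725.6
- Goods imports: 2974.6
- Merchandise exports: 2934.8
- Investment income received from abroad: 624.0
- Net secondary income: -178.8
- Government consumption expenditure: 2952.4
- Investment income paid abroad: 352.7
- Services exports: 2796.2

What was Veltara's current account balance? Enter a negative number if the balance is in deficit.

1123.3

Goods balance = 2934.8 - 2974.6 = -39.8
Services balance = 2796.2 - 1725.6 = 1070.6
Trade balance (goods + services) = -39.8 + 1070.6 = 1030.8
Net primary income = 624.0 - 352.7 = 271.3
Net secondary income = -178.8
Current account = 1030.8 + 271.3 + (-178.8) = 1123.3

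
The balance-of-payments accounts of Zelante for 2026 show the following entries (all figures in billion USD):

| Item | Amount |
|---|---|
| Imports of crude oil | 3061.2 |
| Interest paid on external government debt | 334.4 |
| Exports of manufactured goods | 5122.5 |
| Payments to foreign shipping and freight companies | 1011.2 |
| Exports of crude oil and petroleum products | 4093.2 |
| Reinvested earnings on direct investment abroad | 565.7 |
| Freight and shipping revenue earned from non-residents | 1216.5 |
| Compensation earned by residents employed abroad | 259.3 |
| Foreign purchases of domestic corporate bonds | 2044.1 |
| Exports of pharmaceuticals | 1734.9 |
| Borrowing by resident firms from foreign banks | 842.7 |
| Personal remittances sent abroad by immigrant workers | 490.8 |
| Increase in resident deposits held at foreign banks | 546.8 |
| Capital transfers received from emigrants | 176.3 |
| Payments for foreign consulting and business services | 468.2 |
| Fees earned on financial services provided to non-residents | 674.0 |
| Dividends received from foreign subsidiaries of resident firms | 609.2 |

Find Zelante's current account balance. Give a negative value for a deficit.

Goods: 4093.2 + 1734.9 + 5122.5 - 3061.2 = 7889.4
Services: 1216.5 + 674.0 - 1011.2 - 468.2 = 411.1
Primary income: -334.4 + 565.7 + 609.2 + 259.3 = 1099.8
Secondary income: -490.8
Current account = 7889.4 + 411.1 + 1099.8 + (-490.8) = 8909.5
(Excluded from the current account — financial account: foreign purchases of domestic corporate bonds 2044.1, borrowing by resident firms from foreign banks 842.7, increase in resident deposits held at foreign banks 546.8; capital account: capital transfers received from emigrants 176.3.)

8909.5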